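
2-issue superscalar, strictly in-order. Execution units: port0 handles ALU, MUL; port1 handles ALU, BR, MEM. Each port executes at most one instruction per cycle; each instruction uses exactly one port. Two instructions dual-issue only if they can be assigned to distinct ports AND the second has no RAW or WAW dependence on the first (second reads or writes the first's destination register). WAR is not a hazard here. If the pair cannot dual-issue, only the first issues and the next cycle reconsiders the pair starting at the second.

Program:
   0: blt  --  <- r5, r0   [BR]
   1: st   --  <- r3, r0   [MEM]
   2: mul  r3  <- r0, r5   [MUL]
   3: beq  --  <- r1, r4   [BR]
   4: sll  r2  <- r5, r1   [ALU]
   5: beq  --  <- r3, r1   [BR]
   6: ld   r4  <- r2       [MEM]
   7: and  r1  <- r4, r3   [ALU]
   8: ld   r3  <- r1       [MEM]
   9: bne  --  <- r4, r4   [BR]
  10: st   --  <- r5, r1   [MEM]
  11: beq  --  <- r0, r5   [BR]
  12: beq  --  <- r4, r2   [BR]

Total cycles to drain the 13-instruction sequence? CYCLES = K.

CYCLES = 11

  cy0 -> i0 (blt.BR) no-port BR/MEM
  cy1 -> i1,i2 (st.MEM;mul.MUL) 2-wide
  cy2 -> i3,i4 (beq.BR;sll.ALU) 2-wide
  cy3 -> i5 (beq.BR) no-port BR/MEM
  cy4 -> i6 (ld.MEM) RAW r4
  cy5 -> i7 (and.ALU) RAW r1
  cy6 -> i8 (ld.MEM) no-port MEM/BR
  cy7 -> i9 (bne.BR) no-port BR/MEM
  cy8 -> i10 (st.MEM) no-port MEM/BR
  cy9 -> i11 (beq.BR) no-port BR/BR
  cy10 -> i12 (beq.BR) tail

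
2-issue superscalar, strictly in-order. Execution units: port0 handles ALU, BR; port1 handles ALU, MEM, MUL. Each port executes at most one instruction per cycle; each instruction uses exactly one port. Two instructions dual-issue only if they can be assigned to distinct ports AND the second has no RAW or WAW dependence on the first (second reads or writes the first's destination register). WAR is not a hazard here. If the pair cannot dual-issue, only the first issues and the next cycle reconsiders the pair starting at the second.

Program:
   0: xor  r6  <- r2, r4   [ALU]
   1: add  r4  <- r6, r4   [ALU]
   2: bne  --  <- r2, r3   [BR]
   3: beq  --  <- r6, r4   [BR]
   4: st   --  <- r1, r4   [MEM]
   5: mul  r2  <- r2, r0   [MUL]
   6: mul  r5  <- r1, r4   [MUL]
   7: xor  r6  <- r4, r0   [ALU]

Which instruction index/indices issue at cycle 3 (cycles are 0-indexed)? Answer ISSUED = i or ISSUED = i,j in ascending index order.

ISSUED = 5

c0: i0 xor  RAW r6
c1: i1&i2 add bne  2-wide
c2: i3&i4 beq st  2-wide
c3: i5 mul  no-port MUL/MUL
c4: i6&i7 mul xor  2-wide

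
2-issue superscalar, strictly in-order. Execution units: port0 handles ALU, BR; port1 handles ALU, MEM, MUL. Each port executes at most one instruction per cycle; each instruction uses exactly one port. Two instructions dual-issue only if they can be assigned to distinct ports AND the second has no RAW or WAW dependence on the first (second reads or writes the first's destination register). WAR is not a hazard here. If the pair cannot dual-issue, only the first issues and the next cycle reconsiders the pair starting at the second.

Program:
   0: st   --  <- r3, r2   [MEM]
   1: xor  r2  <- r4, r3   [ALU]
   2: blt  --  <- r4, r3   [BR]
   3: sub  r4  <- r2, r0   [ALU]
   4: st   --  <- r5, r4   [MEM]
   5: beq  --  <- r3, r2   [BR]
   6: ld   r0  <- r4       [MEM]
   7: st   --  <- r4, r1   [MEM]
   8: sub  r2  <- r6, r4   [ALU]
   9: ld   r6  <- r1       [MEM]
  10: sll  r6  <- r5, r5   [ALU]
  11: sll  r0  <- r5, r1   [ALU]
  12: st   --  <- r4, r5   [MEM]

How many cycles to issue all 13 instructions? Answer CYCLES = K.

CYCLES = 8

c0: i0+i1 st.MEM+xor.ALU  2-wide
c1: i2+i3 blt.BR+sub.ALU  2-wide
c2: i4+i5 st.MEM+beq.BR  2-wide
c3: i6 ld.MEM  no-port MEM/MEM
c4: i7+i8 st.MEM+sub.ALU  2-wide
c5: i9 ld.MEM  WAW r6
c6: i10+i11 sll.ALU+sll.ALU  2-wide
c7: i12 st.MEM  tail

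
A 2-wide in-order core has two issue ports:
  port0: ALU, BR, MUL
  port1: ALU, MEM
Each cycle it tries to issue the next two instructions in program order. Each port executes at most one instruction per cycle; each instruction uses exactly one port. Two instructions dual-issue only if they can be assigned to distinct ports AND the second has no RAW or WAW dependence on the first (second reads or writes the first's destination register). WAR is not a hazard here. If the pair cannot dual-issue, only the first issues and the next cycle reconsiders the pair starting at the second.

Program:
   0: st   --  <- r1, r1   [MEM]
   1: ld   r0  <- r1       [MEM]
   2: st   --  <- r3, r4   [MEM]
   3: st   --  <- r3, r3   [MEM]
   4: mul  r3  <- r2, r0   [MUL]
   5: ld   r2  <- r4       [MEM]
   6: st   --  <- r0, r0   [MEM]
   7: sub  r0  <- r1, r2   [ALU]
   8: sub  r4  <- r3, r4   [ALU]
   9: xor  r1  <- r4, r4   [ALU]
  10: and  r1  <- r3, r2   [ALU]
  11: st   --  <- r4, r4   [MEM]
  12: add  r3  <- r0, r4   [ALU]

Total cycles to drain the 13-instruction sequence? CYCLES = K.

0. st @i0  | no-port MEM/MEM
1. ld @i1  | no-port MEM/MEM
2. st @i2  | no-port MEM/MEM
3. st;mul @i3/i4  | dual
4. ld @i5  | no-port MEM/MEM
5. st;sub @i6/i7  | dual
6. sub @i8  | RAW r4
7. xor @i9  | WAW r1
8. and;st @i10/i11  | dual
9. add @i12  | tail

CYCLES = 10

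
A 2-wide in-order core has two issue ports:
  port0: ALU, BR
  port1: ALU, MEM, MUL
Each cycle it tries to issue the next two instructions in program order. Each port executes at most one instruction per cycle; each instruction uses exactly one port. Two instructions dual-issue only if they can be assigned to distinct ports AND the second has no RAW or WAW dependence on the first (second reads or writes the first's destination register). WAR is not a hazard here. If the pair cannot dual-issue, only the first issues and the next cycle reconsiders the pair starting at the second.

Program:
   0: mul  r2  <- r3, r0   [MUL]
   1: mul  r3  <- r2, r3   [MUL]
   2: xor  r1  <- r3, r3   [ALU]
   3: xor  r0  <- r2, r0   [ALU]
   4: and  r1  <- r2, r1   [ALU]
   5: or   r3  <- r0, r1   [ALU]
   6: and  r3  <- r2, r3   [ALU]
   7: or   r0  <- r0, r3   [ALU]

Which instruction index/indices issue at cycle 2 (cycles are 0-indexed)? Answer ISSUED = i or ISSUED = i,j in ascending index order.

ISSUED = 2,3

t=0 i0:mul ; no-port MUL/MUL
t=1 i1:mul ; RAW r3
t=2 i2&i3:xor;xor ; 2-wide
t=3 i4:and ; RAW r1
t=4 i5:or ; RAW+WAW r3
t=5 i6:and ; RAW r3
t=6 i7:or ; tail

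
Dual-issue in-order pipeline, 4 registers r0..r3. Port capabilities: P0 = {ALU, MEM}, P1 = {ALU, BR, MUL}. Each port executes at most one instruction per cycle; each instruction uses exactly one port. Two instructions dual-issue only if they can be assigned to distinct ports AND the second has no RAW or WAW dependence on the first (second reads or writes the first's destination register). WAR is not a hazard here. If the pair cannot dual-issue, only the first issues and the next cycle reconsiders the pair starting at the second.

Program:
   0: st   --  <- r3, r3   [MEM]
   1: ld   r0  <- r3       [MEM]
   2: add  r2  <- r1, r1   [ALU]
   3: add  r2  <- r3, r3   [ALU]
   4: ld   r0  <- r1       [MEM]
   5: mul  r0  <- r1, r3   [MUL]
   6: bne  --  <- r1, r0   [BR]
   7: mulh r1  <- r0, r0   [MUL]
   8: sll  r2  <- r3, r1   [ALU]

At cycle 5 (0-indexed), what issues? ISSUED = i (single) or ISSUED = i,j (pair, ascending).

t=0 i0:st ; no-port MEM/MEM
t=1 i1,i2:ld/add ; dual
t=2 i3,i4:add/ld ; dual
t=3 i5:mul ; no-port MUL/BR
t=4 i6:bne ; no-port BR/MUL
t=5 i7:mulh ; RAW r1
t=6 i8:sll ; tail

ISSUED = 7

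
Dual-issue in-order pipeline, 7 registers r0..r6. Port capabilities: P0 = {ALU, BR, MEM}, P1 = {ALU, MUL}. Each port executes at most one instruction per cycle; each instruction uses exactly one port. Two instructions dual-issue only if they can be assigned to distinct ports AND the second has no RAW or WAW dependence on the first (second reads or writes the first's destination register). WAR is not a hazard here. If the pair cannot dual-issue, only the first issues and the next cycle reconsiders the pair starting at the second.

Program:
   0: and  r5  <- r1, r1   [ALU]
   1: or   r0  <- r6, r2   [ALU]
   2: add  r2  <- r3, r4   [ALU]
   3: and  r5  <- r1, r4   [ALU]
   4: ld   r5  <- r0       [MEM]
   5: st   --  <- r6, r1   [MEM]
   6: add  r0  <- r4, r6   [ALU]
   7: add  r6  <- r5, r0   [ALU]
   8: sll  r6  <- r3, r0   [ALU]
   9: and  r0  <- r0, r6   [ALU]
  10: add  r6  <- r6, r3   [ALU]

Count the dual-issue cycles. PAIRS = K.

t=0 i0,i1:and+or ; 2-wide
t=1 i2,i3:add+and ; 2-wide
t=2 i4:ld ; no-port MEM/MEM
t=3 i5,i6:st+add ; 2-wide
t=4 i7:add ; WAW r6
t=5 i8:sll ; RAW r6
t=6 i9,i10:and+add ; 2-wide

PAIRS = 4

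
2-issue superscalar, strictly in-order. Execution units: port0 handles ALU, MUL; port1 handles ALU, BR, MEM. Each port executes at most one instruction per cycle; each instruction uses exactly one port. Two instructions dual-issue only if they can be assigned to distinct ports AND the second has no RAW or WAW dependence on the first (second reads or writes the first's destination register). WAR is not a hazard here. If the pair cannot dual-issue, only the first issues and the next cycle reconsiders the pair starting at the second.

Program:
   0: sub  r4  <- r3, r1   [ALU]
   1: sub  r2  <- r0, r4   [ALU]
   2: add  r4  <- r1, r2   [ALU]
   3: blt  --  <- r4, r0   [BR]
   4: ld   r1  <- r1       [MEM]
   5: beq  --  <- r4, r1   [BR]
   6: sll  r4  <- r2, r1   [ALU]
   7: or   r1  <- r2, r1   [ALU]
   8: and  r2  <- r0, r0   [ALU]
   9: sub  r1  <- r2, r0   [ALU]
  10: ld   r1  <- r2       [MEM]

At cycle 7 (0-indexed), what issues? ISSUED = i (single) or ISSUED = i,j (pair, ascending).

ISSUED = 9

  cy0 -> i0 (sub) RAW r4
  cy1 -> i1 (sub) RAW r2
  cy2 -> i2 (add) RAW r4
  cy3 -> i3 (blt) no-port BR/MEM
  cy4 -> i4 (ld) no-port MEM/BR
  cy5 -> i5,i6 (beq+sll) pair
  cy6 -> i7,i8 (or+and) pair
  cy7 -> i9 (sub) WAW r1
  cy8 -> i10 (ld) tail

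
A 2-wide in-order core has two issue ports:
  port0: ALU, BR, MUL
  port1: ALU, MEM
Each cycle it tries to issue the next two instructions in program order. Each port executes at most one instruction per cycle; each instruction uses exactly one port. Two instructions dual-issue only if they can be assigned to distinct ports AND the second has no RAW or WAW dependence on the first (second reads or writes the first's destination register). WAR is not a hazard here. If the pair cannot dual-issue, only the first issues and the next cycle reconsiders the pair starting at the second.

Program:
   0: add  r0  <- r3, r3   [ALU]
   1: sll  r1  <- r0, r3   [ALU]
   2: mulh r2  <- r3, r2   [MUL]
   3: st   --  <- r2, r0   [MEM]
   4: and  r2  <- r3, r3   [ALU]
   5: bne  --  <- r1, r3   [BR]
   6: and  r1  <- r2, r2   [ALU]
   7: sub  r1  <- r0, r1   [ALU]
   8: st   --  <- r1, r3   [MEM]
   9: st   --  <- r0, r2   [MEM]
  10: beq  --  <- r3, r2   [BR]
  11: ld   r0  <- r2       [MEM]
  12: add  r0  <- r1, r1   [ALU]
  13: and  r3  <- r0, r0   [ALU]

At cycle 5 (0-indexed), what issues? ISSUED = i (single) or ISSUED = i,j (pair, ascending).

ISSUED = 8

#0 head=0: add i0 RAW r0
#1 head=1: sll;mulh i1,i2 dual
#2 head=3: st;and i3,i4 dual
#3 head=5: bne;and i5,i6 dual
#4 head=7: sub i7 RAW r1
#5 head=8: st i8 no-port MEM/MEM
#6 head=9: st;beq i9,i10 dual
#7 head=11: ld i11 WAW r0
#8 head=12: add i12 RAW r0
#9 head=13: and i13 tail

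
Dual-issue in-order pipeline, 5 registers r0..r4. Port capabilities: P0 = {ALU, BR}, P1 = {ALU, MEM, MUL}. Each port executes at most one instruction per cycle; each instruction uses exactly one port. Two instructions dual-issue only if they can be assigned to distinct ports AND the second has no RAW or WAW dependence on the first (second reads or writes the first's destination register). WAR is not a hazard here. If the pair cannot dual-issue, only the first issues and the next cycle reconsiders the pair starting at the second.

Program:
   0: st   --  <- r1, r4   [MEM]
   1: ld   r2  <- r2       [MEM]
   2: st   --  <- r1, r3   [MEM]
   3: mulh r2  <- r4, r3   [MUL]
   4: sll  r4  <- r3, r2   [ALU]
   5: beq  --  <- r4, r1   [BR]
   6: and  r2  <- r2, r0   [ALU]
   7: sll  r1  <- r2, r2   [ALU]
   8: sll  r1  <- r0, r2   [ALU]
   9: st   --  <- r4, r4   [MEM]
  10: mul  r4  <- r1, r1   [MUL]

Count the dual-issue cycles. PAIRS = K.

0. st.MEM @i0  | no-port MEM/MEM
1. ld.MEM @i1  | no-port MEM/MEM
2. st.MEM @i2  | no-port MEM/MUL
3. mulh.MUL @i3  | RAW r2
4. sll.ALU @i4  | RAW r4
5. beq.BR/and.ALU @i5/i6  | pair
6. sll.ALU @i7  | WAW r1
7. sll.ALU/st.MEM @i8/i9  | pair
8. mul.MUL @i10  | tail

PAIRS = 2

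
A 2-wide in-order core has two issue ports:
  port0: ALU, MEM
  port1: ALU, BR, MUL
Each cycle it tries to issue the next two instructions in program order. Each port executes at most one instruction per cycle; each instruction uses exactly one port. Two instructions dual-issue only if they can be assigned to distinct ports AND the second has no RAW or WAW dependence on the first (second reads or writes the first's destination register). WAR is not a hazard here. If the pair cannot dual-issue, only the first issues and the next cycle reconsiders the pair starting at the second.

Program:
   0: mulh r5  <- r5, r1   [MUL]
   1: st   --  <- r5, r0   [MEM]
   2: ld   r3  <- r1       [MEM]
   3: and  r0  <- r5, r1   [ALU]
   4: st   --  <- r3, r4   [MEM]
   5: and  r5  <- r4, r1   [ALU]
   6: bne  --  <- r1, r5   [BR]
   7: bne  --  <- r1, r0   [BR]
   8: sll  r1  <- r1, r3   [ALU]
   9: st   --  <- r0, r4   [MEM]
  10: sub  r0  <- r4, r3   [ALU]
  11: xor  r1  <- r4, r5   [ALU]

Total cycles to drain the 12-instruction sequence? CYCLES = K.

t=0 i0:mulh.MUL ; RAW r5
t=1 i1:st.MEM ; no-port MEM/MEM
t=2 i2+i3:ld.MEM/and.ALU ; pair
t=3 i4+i5:st.MEM/and.ALU ; pair
t=4 i6:bne.BR ; no-port BR/BR
t=5 i7+i8:bne.BR/sll.ALU ; pair
t=6 i9+i10:st.MEM/sub.ALU ; pair
t=7 i11:xor.ALU ; tail

CYCLES = 8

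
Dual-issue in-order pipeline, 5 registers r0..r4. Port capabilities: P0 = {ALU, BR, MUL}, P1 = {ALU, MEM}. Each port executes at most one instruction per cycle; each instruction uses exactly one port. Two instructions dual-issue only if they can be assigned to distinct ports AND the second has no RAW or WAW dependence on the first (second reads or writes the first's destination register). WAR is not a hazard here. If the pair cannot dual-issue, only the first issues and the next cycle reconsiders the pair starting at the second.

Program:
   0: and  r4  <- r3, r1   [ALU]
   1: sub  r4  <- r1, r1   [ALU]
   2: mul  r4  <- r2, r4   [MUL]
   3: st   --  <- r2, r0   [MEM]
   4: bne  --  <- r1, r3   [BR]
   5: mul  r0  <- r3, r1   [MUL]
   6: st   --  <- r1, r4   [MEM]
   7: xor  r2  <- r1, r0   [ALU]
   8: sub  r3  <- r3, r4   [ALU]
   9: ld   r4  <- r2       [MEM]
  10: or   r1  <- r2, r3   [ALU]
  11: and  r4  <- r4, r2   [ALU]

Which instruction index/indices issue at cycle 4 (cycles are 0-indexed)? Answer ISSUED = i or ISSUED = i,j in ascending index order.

ISSUED = 5,6

c0: i0 and  WAW r4
c1: i1 sub  RAW+WAW r4
c2: i2+i3 mul;st  dual
c3: i4 bne  no-port BR/MUL
c4: i5+i6 mul;st  dual
c5: i7+i8 xor;sub  dual
c6: i9+i10 ld;or  dual
c7: i11 and  tail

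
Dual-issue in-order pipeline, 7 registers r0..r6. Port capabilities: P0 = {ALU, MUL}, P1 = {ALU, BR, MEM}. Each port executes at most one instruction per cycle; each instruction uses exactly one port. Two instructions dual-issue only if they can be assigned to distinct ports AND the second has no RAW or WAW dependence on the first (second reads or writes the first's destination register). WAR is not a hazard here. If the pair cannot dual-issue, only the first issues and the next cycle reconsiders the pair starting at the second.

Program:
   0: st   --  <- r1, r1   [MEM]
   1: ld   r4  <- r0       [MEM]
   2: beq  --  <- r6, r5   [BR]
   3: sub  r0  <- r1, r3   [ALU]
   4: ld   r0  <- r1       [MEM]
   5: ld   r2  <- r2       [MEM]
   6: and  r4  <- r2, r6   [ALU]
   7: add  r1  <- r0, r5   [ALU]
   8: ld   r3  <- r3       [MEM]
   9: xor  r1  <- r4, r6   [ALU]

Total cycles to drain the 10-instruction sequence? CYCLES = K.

CYCLES = 7

c0: i0 st.MEM  no-port MEM/MEM
c1: i1 ld.MEM  no-port MEM/BR
c2: i2/i3 beq.BR;sub.ALU  dual
c3: i4 ld.MEM  no-port MEM/MEM
c4: i5 ld.MEM  RAW r2
c5: i6/i7 and.ALU;add.ALU  dual
c6: i8/i9 ld.MEM;xor.ALU  dual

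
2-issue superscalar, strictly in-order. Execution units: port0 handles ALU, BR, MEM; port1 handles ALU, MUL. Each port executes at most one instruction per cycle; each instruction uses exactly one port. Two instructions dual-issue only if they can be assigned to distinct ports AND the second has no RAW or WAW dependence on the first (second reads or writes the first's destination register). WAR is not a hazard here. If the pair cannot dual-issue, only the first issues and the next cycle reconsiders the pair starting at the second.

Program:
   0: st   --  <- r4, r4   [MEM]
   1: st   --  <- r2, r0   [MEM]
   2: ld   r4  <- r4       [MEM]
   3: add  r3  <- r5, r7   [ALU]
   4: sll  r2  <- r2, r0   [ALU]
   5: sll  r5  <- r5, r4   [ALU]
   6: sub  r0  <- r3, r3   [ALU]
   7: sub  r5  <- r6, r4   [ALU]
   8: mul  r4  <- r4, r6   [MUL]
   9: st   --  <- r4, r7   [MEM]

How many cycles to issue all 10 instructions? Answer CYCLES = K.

CYCLES = 7

c0: i0 st  no-port MEM/MEM
c1: i1 st  no-port MEM/MEM
c2: i2&i3 ld add  pair
c3: i4&i5 sll sll  pair
c4: i6&i7 sub sub  pair
c5: i8 mul  RAW r4
c6: i9 st  tail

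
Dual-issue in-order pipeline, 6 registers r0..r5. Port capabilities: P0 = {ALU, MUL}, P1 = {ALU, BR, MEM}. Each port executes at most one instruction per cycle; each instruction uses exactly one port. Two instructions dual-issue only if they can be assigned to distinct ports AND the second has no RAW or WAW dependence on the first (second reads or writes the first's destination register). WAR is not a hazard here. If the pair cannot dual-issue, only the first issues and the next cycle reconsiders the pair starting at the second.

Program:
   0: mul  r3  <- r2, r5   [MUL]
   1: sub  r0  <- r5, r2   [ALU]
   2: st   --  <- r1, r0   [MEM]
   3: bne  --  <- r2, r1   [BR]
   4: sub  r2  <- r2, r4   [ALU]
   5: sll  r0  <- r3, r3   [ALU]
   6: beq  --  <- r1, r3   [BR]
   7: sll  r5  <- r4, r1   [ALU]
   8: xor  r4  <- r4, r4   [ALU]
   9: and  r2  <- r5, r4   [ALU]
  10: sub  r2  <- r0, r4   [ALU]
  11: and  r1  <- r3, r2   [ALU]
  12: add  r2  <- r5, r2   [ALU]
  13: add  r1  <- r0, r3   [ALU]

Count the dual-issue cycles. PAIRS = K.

0. mul.MUL+sub.ALU @i0,i1  | 2-wide
1. st.MEM @i2  | no-port MEM/BR
2. bne.BR+sub.ALU @i3,i4  | 2-wide
3. sll.ALU+beq.BR @i5,i6  | 2-wide
4. sll.ALU+xor.ALU @i7,i8  | 2-wide
5. and.ALU @i9  | WAW r2
6. sub.ALU @i10  | RAW r2
7. and.ALU+add.ALU @i11,i12  | 2-wide
8. add.ALU @i13  | tail

PAIRS = 5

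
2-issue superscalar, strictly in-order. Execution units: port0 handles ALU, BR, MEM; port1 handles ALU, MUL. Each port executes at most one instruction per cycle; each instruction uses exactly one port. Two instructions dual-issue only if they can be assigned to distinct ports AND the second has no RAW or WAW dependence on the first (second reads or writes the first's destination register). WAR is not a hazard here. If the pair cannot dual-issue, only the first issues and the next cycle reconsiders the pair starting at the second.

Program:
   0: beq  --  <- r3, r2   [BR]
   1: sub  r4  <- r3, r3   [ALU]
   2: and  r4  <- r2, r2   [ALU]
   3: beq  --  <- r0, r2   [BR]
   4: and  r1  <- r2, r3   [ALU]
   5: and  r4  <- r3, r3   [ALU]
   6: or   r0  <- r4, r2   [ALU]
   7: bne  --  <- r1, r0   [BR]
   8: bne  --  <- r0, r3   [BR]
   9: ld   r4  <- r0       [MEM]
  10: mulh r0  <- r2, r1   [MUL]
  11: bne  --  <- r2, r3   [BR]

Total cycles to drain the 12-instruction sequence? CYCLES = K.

#0 head=0: beq/sub i0+i1 dual
#1 head=2: and/beq i2+i3 dual
#2 head=4: and/and i4+i5 dual
#3 head=6: or i6 RAW r0
#4 head=7: bne i7 no-port BR/BR
#5 head=8: bne i8 no-port BR/MEM
#6 head=9: ld/mulh i9+i10 dual
#7 head=11: bne i11 tail

CYCLES = 8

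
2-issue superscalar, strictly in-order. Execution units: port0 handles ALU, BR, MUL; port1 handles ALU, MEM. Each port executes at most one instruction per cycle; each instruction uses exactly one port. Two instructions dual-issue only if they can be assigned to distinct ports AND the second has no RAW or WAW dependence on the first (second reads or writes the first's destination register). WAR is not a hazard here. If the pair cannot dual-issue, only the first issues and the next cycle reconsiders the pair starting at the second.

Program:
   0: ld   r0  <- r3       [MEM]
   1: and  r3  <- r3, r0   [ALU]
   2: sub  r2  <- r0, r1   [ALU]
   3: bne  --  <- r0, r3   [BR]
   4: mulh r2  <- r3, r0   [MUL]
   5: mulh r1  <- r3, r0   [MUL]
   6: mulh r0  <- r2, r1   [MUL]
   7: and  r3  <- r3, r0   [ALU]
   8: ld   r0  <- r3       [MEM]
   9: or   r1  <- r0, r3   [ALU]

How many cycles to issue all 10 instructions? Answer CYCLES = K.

c0: i0 ld.MEM  RAW r0
c1: i1+i2 and.ALU;sub.ALU  dual
c2: i3 bne.BR  no-port BR/MUL
c3: i4 mulh.MUL  no-port MUL/MUL
c4: i5 mulh.MUL  no-port MUL/MUL
c5: i6 mulh.MUL  RAW r0
c6: i7 and.ALU  RAW r3
c7: i8 ld.MEM  RAW r0
c8: i9 or.ALU  tail

CYCLES = 9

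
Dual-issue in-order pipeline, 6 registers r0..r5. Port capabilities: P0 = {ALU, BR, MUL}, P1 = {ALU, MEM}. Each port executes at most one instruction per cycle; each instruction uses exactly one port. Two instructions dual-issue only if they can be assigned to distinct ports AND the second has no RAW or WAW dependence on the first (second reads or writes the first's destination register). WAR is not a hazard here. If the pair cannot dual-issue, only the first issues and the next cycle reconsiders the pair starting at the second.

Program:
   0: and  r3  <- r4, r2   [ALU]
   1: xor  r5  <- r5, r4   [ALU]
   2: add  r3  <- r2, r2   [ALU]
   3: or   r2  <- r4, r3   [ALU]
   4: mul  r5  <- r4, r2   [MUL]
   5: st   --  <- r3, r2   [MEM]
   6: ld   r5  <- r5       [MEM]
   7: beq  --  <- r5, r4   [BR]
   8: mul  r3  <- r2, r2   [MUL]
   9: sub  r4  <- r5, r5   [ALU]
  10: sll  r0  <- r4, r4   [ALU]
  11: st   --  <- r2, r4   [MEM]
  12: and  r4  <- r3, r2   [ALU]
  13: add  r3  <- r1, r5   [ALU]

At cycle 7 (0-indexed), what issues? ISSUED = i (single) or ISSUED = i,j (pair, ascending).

ISSUED = 10,11

c0: i0/i1 and xor  dual
c1: i2 add  RAW r3
c2: i3 or  RAW r2
c3: i4/i5 mul st  dual
c4: i6 ld  RAW r5
c5: i7 beq  no-port BR/MUL
c6: i8/i9 mul sub  dual
c7: i10/i11 sll st  dual
c8: i12/i13 and add  dual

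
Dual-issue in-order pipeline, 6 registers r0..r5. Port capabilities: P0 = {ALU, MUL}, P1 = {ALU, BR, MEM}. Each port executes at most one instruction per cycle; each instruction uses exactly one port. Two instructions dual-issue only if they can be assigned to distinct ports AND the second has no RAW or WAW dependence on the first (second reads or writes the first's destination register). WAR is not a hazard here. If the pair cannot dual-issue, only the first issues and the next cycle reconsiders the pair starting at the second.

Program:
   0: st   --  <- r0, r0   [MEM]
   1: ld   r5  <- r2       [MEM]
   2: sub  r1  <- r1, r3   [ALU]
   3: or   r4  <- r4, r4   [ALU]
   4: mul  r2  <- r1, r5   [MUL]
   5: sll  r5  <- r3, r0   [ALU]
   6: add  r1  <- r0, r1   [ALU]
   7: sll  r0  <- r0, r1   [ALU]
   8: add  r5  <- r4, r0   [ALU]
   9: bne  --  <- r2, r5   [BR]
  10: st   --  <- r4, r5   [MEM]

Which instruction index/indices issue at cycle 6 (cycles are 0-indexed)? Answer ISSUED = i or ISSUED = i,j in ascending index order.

ISSUED = 9

  cy0 -> i0 (st.MEM) no-port MEM/MEM
  cy1 -> i1/i2 (ld.MEM+sub.ALU) pair
  cy2 -> i3/i4 (or.ALU+mul.MUL) pair
  cy3 -> i5/i6 (sll.ALU+add.ALU) pair
  cy4 -> i7 (sll.ALU) RAW r0
  cy5 -> i8 (add.ALU) RAW r5
  cy6 -> i9 (bne.BR) no-port BR/MEM
  cy7 -> i10 (st.MEM) tail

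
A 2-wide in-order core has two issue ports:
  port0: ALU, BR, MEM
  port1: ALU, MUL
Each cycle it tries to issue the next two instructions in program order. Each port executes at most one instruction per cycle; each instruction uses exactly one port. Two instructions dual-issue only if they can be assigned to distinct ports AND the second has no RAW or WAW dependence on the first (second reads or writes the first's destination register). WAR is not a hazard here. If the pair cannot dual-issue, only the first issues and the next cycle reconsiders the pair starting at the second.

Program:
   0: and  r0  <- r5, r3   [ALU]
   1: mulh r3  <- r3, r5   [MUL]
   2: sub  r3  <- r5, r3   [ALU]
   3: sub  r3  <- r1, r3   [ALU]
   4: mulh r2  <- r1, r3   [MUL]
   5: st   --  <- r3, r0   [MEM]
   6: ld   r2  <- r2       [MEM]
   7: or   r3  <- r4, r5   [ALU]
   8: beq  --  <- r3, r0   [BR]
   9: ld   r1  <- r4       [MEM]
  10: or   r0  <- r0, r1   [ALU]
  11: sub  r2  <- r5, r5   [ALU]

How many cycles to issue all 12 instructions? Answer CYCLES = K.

#0 head=0: and.ALU/mulh.MUL i0+i1 dual
#1 head=2: sub.ALU i2 RAW+WAW r3
#2 head=3: sub.ALU i3 RAW r3
#3 head=4: mulh.MUL/st.MEM i4+i5 dual
#4 head=6: ld.MEM/or.ALU i6+i7 dual
#5 head=8: beq.BR i8 no-port BR/MEM
#6 head=9: ld.MEM i9 RAW r1
#7 head=10: or.ALU/sub.ALU i10+i11 dual

CYCLES = 8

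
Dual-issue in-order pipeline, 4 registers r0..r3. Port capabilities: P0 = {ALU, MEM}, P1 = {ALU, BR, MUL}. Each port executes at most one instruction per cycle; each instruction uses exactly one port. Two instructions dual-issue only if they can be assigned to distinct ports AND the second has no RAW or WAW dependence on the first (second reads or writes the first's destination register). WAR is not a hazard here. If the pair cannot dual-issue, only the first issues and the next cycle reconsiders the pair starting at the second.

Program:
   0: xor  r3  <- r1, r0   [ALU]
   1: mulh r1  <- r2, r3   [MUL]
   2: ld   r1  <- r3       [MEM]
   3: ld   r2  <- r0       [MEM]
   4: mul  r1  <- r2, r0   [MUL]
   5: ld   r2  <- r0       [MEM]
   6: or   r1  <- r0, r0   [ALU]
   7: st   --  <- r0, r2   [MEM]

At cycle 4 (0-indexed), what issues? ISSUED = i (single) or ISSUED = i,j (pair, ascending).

ISSUED = 4,5

#0 head=0: xor.ALU i0 RAW r3
#1 head=1: mulh.MUL i1 WAW r1
#2 head=2: ld.MEM i2 no-port MEM/MEM
#3 head=3: ld.MEM i3 RAW r2
#4 head=4: mul.MUL+ld.MEM i4+i5 dual
#5 head=6: or.ALU+st.MEM i6+i7 dual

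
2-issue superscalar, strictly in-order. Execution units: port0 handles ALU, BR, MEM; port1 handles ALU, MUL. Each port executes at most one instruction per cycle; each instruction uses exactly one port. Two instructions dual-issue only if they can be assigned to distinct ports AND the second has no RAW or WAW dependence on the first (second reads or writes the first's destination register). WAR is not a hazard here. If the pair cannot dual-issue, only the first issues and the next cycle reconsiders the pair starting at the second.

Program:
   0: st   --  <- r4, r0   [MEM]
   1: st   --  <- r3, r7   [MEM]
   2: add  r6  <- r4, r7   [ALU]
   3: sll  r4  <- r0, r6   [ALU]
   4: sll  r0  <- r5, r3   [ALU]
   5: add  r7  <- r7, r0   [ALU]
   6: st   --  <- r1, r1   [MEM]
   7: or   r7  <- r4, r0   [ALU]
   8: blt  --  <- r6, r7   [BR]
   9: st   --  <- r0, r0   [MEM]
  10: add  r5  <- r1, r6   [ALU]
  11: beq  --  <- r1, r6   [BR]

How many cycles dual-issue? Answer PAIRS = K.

PAIRS = 4

[0] i0  st  -- no-port MEM/MEM
[1] i1&i2  st+add  -- dual
[2] i3&i4  sll+sll  -- dual
[3] i5&i6  add+st  -- dual
[4] i7  or  -- RAW r7
[5] i8  blt  -- no-port BR/MEM
[6] i9&i10  st+add  -- dual
[7] i11  beq  -- tail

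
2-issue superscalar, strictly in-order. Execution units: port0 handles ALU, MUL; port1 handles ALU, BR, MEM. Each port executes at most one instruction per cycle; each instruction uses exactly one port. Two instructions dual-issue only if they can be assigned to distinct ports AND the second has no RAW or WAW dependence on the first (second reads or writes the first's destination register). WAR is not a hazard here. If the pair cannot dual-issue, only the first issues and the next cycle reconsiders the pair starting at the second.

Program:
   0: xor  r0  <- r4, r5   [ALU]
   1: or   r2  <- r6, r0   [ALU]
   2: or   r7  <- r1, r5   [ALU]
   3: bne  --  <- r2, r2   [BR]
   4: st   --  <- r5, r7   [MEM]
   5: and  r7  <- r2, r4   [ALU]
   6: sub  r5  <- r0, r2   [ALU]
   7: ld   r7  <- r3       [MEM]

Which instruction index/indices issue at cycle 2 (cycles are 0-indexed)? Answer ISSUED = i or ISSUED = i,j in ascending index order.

t=0 i0:xor.ALU ; RAW r0
t=1 i1,i2:or.ALU/or.ALU ; 2-wide
t=2 i3:bne.BR ; no-port BR/MEM
t=3 i4,i5:st.MEM/and.ALU ; 2-wide
t=4 i6,i7:sub.ALU/ld.MEM ; 2-wide

ISSUED = 3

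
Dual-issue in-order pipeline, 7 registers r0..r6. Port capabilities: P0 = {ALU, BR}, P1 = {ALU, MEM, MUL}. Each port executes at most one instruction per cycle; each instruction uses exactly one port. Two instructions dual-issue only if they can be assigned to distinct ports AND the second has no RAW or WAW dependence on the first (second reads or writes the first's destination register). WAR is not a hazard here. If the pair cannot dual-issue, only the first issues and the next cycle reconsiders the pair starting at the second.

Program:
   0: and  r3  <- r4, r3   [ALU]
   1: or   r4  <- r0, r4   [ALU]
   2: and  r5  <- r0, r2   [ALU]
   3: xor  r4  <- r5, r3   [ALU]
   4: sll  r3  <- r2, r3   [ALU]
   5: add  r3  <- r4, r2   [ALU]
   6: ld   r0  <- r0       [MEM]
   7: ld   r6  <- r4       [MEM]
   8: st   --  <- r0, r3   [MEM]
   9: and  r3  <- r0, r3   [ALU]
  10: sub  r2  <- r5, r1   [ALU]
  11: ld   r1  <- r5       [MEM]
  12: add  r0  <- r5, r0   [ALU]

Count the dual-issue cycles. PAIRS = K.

[0] i0,i1  and.ALU or.ALU  -- dual
[1] i2  and.ALU  -- RAW r5
[2] i3,i4  xor.ALU sll.ALU  -- dual
[3] i5,i6  add.ALU ld.MEM  -- dual
[4] i7  ld.MEM  -- no-port MEM/MEM
[5] i8,i9  st.MEM and.ALU  -- dual
[6] i10,i11  sub.ALU ld.MEM  -- dual
[7] i12  add.ALU  -- tail

PAIRS = 5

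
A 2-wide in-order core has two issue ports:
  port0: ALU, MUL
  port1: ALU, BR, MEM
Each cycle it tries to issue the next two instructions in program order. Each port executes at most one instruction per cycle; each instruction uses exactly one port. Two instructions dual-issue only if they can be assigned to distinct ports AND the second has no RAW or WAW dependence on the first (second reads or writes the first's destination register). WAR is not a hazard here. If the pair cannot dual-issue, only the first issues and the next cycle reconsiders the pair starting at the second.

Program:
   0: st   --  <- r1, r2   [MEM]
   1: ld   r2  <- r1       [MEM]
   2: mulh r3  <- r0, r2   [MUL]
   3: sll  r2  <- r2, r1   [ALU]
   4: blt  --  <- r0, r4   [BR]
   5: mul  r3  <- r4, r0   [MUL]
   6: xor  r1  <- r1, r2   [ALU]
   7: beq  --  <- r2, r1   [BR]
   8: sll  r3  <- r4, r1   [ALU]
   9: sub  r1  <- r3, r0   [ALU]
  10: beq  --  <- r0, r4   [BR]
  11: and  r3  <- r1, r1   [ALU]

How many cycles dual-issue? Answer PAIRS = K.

PAIRS = 4

  cy0 -> i0 (st.MEM) no-port MEM/MEM
  cy1 -> i1 (ld.MEM) RAW r2
  cy2 -> i2/i3 (mulh.MUL+sll.ALU) 2-wide
  cy3 -> i4/i5 (blt.BR+mul.MUL) 2-wide
  cy4 -> i6 (xor.ALU) RAW r1
  cy5 -> i7/i8 (beq.BR+sll.ALU) 2-wide
  cy6 -> i9/i10 (sub.ALU+beq.BR) 2-wide
  cy7 -> i11 (and.ALU) tail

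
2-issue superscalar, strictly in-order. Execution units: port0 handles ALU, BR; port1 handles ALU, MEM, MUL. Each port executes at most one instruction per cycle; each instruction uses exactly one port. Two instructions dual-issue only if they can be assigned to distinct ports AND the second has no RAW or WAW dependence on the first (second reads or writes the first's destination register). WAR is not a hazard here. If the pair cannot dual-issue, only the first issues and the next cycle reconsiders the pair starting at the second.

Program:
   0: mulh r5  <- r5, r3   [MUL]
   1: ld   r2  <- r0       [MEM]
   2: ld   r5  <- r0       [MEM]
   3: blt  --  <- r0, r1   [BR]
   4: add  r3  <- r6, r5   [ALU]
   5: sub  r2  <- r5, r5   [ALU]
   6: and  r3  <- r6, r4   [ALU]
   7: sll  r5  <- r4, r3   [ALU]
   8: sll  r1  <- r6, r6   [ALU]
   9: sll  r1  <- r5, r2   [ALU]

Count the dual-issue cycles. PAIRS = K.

PAIRS = 3

t=0 i0:mulh ; no-port MUL/MEM
t=1 i1:ld ; no-port MEM/MEM
t=2 i2&i3:ld;blt ; 2-wide
t=3 i4&i5:add;sub ; 2-wide
t=4 i6:and ; RAW r3
t=5 i7&i8:sll;sll ; 2-wide
t=6 i9:sll ; tail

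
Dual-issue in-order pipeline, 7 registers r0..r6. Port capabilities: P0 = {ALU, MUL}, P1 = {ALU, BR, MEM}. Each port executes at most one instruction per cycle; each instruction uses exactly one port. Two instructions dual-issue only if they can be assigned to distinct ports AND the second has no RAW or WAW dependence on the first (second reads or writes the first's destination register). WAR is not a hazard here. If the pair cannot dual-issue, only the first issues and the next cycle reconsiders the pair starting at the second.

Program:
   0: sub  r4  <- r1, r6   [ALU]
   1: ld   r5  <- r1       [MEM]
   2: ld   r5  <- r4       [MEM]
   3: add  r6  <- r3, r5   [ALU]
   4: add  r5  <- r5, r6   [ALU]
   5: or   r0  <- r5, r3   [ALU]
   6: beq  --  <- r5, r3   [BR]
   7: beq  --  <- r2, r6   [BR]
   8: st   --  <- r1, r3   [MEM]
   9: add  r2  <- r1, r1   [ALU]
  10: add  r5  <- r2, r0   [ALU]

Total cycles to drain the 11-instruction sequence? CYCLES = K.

[0] i0,i1  sub ld  -- dual
[1] i2  ld  -- RAW r5
[2] i3  add  -- RAW r6
[3] i4  add  -- RAW r5
[4] i5,i6  or beq  -- dual
[5] i7  beq  -- no-port BR/MEM
[6] i8,i9  st add  -- dual
[7] i10  add  -- tail

CYCLES = 8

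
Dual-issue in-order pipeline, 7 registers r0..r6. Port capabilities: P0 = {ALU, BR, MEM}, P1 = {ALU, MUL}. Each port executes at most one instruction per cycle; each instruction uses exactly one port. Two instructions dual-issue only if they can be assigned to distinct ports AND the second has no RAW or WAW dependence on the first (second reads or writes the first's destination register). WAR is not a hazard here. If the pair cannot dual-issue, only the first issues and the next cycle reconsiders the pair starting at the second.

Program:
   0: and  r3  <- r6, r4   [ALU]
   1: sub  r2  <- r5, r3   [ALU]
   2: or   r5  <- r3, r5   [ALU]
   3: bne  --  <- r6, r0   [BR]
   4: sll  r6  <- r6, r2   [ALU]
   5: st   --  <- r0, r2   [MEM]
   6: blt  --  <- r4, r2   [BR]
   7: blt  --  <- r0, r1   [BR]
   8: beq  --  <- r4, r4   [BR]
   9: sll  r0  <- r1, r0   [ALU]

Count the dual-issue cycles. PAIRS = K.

PAIRS = 3

t=0 i0:and.ALU ; RAW r3
t=1 i1+i2:sub.ALU or.ALU ; pair
t=2 i3+i4:bne.BR sll.ALU ; pair
t=3 i5:st.MEM ; no-port MEM/BR
t=4 i6:blt.BR ; no-port BR/BR
t=5 i7:blt.BR ; no-port BR/BR
t=6 i8+i9:beq.BR sll.ALU ; pair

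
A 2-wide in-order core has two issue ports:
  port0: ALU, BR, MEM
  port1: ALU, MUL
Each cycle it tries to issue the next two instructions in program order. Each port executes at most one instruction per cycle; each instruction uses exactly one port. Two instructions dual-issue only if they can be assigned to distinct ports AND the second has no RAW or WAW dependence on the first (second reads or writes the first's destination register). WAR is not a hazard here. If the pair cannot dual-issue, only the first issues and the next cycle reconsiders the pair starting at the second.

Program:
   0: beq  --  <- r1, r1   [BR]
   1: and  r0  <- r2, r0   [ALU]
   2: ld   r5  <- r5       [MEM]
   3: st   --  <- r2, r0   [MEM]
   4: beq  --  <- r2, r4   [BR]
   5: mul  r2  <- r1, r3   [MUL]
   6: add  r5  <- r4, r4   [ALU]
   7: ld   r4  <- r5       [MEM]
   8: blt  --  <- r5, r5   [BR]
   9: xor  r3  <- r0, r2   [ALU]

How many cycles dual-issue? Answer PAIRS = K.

PAIRS = 3

#0 head=0: beq/and i0&i1 dual
#1 head=2: ld i2 no-port MEM/MEM
#2 head=3: st i3 no-port MEM/BR
#3 head=4: beq/mul i4&i5 dual
#4 head=6: add i6 RAW r5
#5 head=7: ld i7 no-port MEM/BR
#6 head=8: blt/xor i8&i9 dual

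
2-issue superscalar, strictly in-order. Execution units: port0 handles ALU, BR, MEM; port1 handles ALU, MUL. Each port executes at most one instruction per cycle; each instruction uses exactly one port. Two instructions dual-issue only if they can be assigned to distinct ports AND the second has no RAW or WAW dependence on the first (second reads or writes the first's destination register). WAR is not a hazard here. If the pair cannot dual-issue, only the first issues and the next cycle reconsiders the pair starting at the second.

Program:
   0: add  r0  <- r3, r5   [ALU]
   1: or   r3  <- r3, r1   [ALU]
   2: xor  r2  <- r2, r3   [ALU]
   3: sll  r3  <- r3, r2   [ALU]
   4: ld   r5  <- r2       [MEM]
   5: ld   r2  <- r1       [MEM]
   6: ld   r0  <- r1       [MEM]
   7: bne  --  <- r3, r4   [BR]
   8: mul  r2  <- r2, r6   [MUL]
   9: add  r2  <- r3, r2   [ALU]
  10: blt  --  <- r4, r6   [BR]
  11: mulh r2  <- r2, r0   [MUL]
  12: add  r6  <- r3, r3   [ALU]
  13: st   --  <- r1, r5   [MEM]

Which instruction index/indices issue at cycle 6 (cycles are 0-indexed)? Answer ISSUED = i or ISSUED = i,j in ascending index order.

#0 head=0: add;or i0&i1 dual
#1 head=2: xor i2 RAW r2
#2 head=3: sll;ld i3&i4 dual
#3 head=5: ld i5 no-port MEM/MEM
#4 head=6: ld i6 no-port MEM/BR
#5 head=7: bne;mul i7&i8 dual
#6 head=9: add;blt i9&i10 dual
#7 head=11: mulh;add i11&i12 dual
#8 head=13: st i13 tail

ISSUED = 9,10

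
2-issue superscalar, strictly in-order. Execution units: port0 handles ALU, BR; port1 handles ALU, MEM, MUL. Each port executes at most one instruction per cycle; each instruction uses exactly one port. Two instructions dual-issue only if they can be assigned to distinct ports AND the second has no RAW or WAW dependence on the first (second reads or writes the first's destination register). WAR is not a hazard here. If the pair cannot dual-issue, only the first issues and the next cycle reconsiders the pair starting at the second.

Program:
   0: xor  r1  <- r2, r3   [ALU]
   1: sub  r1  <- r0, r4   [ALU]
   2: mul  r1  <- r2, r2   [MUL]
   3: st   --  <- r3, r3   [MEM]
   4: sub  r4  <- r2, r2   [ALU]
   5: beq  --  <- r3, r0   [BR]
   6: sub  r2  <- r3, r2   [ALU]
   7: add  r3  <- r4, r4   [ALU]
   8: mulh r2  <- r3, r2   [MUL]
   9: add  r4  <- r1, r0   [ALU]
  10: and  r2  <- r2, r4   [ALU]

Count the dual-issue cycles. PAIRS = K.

c0: i0 xor  WAW r1
c1: i1 sub  WAW r1
c2: i2 mul  no-port MUL/MEM
c3: i3&i4 st/sub  2-wide
c4: i5&i6 beq/sub  2-wide
c5: i7 add  RAW r3
c6: i8&i9 mulh/add  2-wide
c7: i10 and  tail

PAIRS = 3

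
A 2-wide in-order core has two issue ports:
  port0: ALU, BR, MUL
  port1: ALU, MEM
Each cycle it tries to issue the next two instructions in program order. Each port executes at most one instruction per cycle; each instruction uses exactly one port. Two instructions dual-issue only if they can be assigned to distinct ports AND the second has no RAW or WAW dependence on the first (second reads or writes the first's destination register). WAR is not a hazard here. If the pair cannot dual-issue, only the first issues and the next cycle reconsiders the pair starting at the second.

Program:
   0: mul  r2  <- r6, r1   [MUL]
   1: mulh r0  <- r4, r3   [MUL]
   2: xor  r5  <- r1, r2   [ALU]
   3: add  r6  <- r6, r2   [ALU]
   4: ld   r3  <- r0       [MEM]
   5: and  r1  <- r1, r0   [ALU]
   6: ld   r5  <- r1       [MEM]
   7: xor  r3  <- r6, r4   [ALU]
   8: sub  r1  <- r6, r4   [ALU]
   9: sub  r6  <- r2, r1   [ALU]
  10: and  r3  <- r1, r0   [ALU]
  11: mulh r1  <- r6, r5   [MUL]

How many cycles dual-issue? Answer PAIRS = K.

PAIRS = 4

t=0 i0:mul ; no-port MUL/MUL
t=1 i1+i2:mulh+xor ; dual
t=2 i3+i4:add+ld ; dual
t=3 i5:and ; RAW r1
t=4 i6+i7:ld+xor ; dual
t=5 i8:sub ; RAW r1
t=6 i9+i10:sub+and ; dual
t=7 i11:mulh ; tail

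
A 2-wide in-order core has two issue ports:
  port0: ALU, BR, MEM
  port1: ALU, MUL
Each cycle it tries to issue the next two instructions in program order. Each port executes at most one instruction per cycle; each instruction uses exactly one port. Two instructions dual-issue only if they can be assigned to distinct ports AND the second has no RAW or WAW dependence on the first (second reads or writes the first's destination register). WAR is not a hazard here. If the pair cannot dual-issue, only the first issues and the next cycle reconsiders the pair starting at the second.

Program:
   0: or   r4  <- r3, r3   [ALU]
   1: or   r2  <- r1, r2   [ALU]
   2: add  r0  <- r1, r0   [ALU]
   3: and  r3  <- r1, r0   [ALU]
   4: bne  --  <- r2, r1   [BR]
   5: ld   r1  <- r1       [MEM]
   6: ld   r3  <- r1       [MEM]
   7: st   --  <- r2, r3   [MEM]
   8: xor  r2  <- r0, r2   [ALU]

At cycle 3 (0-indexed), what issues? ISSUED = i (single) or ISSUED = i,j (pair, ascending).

ISSUED = 5

[0] i0+i1  or.ALU or.ALU  -- 2-wide
[1] i2  add.ALU  -- RAW r0
[2] i3+i4  and.ALU bne.BR  -- 2-wide
[3] i5  ld.MEM  -- no-port MEM/MEM
[4] i6  ld.MEM  -- no-port MEM/MEM
[5] i7+i8  st.MEM xor.ALU  -- 2-wide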